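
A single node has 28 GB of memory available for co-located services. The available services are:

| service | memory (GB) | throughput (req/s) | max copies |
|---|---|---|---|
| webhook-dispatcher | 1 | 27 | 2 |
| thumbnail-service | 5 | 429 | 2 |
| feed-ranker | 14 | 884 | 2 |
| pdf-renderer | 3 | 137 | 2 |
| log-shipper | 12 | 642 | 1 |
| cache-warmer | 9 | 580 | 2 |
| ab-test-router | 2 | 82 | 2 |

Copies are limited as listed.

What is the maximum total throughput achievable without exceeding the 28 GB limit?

2×thumbnail-service + 2×cache-warmer uses 28 of the 28 GB and totals 2018.
Nothing else within 28 GB beats 2018.

2018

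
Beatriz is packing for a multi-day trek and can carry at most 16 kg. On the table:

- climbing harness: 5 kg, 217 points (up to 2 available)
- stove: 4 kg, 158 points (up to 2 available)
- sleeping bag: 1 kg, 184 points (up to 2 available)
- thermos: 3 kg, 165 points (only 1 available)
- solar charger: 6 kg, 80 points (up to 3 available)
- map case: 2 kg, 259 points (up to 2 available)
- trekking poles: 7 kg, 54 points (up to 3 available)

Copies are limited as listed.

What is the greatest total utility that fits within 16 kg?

1320

By utility per kg: sleeping bag 184.00, map case 129.50, thermos 55.00, climbing harness 43.40 lead.
Greedy by ratio would take climbing harness + 2×sleeping bag + thermos + 2×map case: 14 kg used, total 1268.
Dropping thermos frees 3 kg; slotting in climbing harness (5 kg) lifts the total to 1320 at 16 kg.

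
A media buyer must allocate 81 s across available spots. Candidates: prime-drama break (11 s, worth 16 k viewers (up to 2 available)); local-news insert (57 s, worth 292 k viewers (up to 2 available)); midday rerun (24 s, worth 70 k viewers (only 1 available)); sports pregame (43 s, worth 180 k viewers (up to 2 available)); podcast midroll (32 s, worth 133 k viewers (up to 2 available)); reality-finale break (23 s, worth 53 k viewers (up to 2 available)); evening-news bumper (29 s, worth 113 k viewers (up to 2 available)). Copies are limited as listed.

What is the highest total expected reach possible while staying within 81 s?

Local-news insert + midday rerun uses 81 of the 81 s and totals 362.

362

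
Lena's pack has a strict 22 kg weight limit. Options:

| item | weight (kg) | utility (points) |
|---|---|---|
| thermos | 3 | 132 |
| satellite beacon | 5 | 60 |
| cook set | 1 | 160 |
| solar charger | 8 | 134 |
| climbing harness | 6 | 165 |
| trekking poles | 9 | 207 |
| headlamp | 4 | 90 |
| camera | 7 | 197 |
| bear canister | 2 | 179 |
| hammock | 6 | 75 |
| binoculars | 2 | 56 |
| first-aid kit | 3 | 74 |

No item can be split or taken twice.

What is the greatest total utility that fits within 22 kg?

907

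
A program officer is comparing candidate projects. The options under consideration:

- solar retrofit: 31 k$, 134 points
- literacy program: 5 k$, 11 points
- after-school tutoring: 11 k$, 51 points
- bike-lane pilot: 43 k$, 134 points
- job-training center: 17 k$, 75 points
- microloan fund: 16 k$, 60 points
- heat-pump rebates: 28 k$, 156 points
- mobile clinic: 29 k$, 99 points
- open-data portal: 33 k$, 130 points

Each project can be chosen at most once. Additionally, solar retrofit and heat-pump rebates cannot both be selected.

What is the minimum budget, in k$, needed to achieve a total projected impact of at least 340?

Need the lightest bundle worth ≥ 340.
Taking after-school tutoring + job-training center + microloan fund + heat-pump rebates gives 342 (≥ 340) for 72 k$.
Any bundle with less than 72 k$ falls short of 340.

72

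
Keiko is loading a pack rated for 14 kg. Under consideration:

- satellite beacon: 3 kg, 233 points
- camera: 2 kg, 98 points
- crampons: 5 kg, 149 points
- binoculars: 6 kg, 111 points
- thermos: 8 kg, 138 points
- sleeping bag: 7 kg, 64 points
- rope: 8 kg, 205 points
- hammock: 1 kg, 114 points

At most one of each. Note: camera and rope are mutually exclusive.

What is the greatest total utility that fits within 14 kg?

Density check — hammock 114.00, satellite beacon 77.67, camera 49.00, crampons 29.80 are the best per kg.
Taking satellite beacon + camera + crampons + hammock: 11 kg used, 594 in utility.
The closest alternative, satellite beacon + camera + thermos + hammock, reaches only 583.

594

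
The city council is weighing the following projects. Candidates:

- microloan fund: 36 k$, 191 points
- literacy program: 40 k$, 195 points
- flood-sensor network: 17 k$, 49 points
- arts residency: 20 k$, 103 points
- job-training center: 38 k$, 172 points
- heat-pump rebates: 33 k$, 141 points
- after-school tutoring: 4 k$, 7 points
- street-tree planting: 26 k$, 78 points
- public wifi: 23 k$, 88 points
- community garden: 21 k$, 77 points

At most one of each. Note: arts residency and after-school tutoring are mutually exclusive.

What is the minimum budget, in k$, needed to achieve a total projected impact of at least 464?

94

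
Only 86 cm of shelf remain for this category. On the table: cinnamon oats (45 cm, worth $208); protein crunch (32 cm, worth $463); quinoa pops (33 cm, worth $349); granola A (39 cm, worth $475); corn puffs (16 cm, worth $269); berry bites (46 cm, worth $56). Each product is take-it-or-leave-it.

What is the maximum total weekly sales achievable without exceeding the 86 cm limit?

Density check — corn puffs 16.81, protein crunch 14.47, granola A 12.18 are the best per cm.
Taking protein crunch + quinoa pops + corn puffs: 81 cm used, 1081 in weekly sales.
The closest alternative, protein crunch + granola A, reaches only 938.

1081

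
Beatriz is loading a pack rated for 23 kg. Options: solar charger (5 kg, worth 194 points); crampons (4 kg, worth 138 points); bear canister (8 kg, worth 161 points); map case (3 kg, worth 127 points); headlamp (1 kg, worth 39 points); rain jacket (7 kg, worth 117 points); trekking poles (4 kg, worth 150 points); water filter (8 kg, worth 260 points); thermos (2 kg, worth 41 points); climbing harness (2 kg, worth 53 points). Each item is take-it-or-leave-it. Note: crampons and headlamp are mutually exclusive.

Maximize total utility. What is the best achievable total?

Best packing: solar charger + map case + headlamp + trekking poles + water filter + climbing harness — 23 kg, 823 total.

823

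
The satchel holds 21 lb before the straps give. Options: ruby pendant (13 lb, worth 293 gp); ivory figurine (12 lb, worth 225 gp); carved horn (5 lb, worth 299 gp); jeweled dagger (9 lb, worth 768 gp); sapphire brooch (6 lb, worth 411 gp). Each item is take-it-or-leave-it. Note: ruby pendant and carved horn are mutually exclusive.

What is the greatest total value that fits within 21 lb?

1478

By value per lb: jeweled dagger 85.33, sapphire brooch 68.50, carved horn 59.80, ruby pendant 22.54 lead.
The ratio ordering already packs tightly: carved horn + jeweled dagger + sapphire brooch, 20 lb, 1478.
The spare 1 lb is too small for any remaining item, and no feasible exchange beats 1478.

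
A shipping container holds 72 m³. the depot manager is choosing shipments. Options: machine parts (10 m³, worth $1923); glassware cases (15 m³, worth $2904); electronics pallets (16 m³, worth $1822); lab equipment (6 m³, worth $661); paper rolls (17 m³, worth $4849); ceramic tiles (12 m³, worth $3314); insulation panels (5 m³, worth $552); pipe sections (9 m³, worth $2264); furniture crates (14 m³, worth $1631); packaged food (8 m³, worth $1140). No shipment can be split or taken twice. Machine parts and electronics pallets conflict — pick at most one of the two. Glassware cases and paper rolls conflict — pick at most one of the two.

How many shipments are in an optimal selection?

6

Optimal total is 15121.
One optimal bundle: machine parts + paper rolls + ceramic tiles + pipe sections + furniture crates + packaged food (70 m³).
Every optimal selection uses 6 shipments.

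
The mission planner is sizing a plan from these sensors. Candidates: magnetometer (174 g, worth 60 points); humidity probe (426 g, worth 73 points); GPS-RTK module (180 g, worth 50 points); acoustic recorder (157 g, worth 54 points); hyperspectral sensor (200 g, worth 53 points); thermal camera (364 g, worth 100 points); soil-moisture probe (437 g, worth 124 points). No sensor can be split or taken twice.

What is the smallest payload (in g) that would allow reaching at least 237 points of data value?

768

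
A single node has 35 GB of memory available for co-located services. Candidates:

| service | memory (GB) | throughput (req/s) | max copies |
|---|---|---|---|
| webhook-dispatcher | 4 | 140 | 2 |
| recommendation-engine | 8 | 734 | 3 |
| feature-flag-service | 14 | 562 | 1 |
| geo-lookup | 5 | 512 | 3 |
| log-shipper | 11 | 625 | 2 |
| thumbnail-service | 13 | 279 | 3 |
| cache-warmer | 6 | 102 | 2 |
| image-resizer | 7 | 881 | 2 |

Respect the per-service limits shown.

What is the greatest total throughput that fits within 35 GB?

3742

Ranking by ratio (throughput/GB): image-resizer 125.86, geo-lookup 102.40, recommendation-engine 91.75.
The ratio heuristic lands on webhook-dispatcher + 3×geo-lookup + 2×image-resizer (3438) but leaves 2 GB idle.
The 14 GB tied up in webhook-dispatcher and 2×geo-lookup is better spent on 2×recommendation-engine — total rises to 3742 (35 GB).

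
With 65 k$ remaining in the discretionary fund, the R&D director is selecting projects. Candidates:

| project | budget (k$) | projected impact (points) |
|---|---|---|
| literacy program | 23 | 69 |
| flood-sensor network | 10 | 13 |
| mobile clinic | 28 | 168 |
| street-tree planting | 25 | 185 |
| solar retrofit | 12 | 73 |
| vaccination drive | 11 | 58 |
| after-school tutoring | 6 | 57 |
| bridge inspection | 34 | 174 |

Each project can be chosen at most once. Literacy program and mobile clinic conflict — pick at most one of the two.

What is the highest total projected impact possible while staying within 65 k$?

A density-first pass picks flood-sensor network + street-tree planting + solar retrofit + vaccination drive + after-school tutoring — 386 at 64 k$.
The 27 k$ tied up in flood-sensor network and vaccination drive and after-school tutoring is better spent on mobile clinic — total rises to 426 (65 k$).

426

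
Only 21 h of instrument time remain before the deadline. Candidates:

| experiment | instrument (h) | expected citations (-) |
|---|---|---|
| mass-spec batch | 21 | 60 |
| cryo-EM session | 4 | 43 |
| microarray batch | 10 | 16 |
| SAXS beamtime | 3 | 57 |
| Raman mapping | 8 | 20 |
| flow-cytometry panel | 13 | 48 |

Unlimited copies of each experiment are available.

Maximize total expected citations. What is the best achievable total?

7×SAXS beamtime uses 21 of the 21 h and totals 399.

399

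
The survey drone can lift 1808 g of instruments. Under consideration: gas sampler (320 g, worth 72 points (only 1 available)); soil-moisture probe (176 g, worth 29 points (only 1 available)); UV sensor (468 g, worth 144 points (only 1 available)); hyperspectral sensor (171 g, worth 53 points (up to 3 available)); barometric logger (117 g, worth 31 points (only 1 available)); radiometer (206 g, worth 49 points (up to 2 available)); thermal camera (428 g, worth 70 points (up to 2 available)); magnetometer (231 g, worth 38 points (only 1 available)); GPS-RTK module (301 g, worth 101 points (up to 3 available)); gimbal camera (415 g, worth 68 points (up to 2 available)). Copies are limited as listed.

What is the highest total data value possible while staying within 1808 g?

554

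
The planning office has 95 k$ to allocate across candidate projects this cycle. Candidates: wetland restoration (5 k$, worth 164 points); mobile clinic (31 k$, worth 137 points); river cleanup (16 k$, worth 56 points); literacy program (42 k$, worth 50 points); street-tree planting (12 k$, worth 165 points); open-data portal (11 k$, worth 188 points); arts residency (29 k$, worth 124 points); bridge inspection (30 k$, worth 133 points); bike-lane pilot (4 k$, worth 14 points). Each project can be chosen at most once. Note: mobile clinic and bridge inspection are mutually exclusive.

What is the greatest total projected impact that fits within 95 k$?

792

Wetland restoration + mobile clinic + street-tree planting + open-data portal + arts residency + bike-lane pilot uses 92 of the 95 k$ and totals 792.
Runner-up wetland restoration + street-tree planting + open-data portal + arts residency + bridge inspection + bike-lane pilot tops out at 788.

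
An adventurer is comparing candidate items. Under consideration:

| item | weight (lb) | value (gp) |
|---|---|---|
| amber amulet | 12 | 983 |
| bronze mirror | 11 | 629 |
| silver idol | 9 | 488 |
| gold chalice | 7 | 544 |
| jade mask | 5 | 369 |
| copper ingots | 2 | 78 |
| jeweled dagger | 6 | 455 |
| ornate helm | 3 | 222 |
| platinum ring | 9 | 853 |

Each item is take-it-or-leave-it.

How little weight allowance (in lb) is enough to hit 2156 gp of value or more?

26

Need the lightest bundle worth ≥ 2156.
amber amulet + jade mask + platinum ring reaches 2205 using 26 lb.
No combination under 26 lb hits 2156.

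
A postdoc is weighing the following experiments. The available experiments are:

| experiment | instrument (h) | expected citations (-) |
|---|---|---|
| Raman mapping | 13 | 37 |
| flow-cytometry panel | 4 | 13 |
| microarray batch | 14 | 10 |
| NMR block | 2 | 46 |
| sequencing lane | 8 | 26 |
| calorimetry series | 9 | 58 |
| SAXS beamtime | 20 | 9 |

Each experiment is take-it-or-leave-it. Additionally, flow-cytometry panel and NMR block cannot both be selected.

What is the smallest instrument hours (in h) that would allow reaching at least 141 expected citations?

24

Look for the lowest-instrument combination reaching 141.
Raman mapping + NMR block + calorimetry series reaches 141 using 24 h.
No combination under 24 h hits 141.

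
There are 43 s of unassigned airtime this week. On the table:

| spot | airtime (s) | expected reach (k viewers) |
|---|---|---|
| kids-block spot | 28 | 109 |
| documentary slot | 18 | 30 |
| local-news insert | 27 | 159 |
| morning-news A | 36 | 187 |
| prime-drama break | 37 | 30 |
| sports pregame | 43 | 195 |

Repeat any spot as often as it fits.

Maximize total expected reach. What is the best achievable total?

Ranking by ratio (expected reach/s): local-news insert 5.89, morning-news A 5.19, sports pregame 4.53.
Greedy by ratio would take local-news insert: 27 s used, total 159.
Replace local-news insert with sports pregame: the trade gains 36 net, giving 195 at 43 s.
No other feasible combination exceeds 195.

195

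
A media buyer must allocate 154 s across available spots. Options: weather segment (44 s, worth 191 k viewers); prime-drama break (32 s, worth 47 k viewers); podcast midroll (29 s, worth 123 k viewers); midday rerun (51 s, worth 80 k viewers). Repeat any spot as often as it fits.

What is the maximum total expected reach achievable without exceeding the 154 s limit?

Greedy by ratio would take 3×weather segment: 132 s used, total 573.
Dropping weather segment frees 44 s; slotting in 2×podcast midroll (58 s) lifts the total to 628 at 146 s.

628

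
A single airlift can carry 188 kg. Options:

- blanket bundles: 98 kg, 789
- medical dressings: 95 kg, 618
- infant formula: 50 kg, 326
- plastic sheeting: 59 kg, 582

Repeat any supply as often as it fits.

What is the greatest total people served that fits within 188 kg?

3×plastic sheeting uses 177 of the 188 kg and totals 1746.
Every other selection either busts 188 kg or fails to beat 1746.

1746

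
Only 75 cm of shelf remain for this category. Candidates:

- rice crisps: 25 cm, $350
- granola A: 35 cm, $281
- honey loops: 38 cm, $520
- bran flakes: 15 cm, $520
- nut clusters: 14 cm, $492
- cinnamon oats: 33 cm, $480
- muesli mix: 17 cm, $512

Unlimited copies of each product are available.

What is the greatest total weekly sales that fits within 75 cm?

By weekly sales per cm: nut clusters 35.14, bran flakes 34.67, muesli mix 30.12, cinnamon oats 14.55 lead.
Filling by ratio: 5×nut clusters for 2460, with 5 cm left unused.
Replace 5×nut clusters with 5×bran flakes: the trade gains 140 net, giving 2600 at 75 cm.

2600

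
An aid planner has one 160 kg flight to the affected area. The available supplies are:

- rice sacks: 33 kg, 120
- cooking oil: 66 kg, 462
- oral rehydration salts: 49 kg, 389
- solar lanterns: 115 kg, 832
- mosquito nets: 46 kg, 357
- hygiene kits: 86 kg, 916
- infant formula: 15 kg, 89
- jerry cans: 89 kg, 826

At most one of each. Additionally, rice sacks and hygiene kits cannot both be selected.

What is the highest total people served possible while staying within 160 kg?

Best packing: oral rehydration salts + hygiene kits + infant formula — 150 kg, 1394 total.

1394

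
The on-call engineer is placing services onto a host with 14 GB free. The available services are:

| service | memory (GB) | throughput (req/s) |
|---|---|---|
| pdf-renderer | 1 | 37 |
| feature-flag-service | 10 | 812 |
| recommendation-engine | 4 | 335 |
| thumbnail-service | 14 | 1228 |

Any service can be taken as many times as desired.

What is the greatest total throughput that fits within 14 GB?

1228

Taking thumbnail-service: 14 GB used, 1228 in throughput.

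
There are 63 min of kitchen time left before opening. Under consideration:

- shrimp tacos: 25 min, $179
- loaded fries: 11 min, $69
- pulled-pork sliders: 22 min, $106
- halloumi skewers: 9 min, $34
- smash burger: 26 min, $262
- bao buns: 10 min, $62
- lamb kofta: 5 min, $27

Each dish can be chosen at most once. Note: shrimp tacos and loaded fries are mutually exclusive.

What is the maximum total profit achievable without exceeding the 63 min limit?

503

Taking shrimp tacos + smash burger + bao buns: 61 min used, 503 in profit.
Every other selection either busts 63 min or breaks a pairing rule or fails to beat 503.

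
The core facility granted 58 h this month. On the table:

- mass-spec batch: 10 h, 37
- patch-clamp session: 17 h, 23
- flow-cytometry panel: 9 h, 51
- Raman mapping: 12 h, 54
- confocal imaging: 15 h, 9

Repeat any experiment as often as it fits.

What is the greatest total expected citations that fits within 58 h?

309

Ranking by ratio (expected citations/h): flow-cytometry panel 5.67, Raman mapping 4.50, mass-spec batch 3.70.
Filling by ratio: 6×flow-cytometry panel for 306, with 4 h left unused.
The 9 h tied up in flow-cytometry panel is better spent on Raman mapping — total rises to 309 (57 h).
Every other selection either busts 58 h or fails to beat 309.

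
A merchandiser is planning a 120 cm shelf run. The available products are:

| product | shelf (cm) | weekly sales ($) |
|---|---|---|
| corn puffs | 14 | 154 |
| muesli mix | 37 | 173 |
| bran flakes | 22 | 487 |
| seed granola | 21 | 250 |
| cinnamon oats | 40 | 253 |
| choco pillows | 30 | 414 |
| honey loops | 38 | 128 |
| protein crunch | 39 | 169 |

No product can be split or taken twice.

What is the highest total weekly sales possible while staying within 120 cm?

Greedy by ratio would take corn puffs + bran flakes + seed granola + choco pillows: 87 cm used, total 1305.
Replace corn puffs with cinnamon oats: the trade gains 99 net, giving 1404 at 113 cm.
Runner-up muesli mix + bran flakes + seed granola + choco pillows tops out at 1324.

1404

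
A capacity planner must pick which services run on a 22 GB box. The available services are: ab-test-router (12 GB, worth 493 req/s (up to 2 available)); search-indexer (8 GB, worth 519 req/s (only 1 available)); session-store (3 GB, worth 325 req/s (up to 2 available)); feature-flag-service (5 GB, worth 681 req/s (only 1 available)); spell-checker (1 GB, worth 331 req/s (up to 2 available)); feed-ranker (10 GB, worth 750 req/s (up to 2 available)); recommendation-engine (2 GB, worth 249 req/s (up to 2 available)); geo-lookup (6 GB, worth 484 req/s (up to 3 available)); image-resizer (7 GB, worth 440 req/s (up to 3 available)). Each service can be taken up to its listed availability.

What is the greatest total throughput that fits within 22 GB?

2726

Density check — spell-checker 331.00, feature-flag-service 136.20, recommendation-engine 124.50 are the best per GB.
The ratio heuristic lands on 2×session-store + feature-flag-service + 2×spell-checker + 2×recommendation-engine (2491) but leaves 5 GB idle.
The 2 GB tied up in recommendation-engine is better spent on geo-lookup — total rises to 2726 (21 GB).
No other feasible combination exceeds 2726.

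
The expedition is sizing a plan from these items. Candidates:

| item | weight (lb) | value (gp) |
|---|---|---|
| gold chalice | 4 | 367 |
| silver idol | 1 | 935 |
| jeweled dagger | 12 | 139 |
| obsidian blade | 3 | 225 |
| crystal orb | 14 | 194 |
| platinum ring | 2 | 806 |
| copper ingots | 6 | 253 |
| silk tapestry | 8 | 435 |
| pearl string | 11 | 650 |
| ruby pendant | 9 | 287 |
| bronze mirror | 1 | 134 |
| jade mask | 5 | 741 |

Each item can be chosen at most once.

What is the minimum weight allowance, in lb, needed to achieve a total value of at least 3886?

Minimise lb subject to total value ≥ 3886.
gold chalice + silver idol + obsidian blade + platinum ring + copper ingots + silk tapestry + bronze mirror + jade mask: 3896 value at 30 lb.
No combination under 30 lb hits 3886.

30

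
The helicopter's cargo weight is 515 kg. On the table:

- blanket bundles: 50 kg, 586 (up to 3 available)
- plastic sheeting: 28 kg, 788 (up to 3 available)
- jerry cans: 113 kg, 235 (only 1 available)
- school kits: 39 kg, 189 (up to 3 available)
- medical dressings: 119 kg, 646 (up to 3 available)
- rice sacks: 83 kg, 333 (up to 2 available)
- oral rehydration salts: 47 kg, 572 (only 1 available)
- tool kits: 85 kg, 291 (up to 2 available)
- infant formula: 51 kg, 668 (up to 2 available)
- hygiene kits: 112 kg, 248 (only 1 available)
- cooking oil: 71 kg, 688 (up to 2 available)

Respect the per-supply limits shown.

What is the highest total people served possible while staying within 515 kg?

By people served per kg: plastic sheeting 28.14, infant formula 13.10, oral rehydration salts 12.17, blanket bundles 11.72 lead.
Filling by ratio: 3×blanket bundles + 3×plastic sheeting + school kits + oral rehydration salts + 2×infant formula + cooking oil for 6907, with 22 kg left unused.
Replace blanket bundles with cooking oil: the trade gains 102 net, giving 7009 at 514 kg.

7009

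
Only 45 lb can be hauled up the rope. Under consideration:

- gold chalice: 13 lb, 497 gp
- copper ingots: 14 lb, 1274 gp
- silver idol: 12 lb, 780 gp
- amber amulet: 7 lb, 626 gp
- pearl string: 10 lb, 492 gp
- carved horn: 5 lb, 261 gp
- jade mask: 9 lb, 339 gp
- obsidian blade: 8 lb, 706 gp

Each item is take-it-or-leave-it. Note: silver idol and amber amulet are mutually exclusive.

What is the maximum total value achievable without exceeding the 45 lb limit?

3359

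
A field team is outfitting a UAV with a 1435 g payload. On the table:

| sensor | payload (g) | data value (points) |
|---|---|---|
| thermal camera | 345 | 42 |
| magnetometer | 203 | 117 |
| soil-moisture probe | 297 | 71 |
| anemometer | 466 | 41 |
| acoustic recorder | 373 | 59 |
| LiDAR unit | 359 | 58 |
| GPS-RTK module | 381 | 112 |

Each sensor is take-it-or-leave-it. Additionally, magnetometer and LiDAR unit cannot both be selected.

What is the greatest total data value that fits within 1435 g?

359

Density check — magnetometer 0.58, GPS-RTK module 0.29, soil-moisture probe 0.24 are the best per g.
Magnetometer + soil-moisture probe + acoustic recorder + GPS-RTK module uses 1254 of the 1435 g and totals 359.
Runner-up thermal camera + magnetometer + soil-moisture probe + GPS-RTK module tops out at 342.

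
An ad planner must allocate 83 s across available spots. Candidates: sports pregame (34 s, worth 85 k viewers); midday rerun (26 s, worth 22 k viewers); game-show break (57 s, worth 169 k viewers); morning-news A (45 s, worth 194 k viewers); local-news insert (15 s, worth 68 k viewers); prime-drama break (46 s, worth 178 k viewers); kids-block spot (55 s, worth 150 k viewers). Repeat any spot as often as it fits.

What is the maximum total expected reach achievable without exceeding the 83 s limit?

Density check — local-news insert 4.53, morning-news A 4.31, prime-drama break 3.87 are the best per s.
Taking 5×local-news insert: 75 s used, 340 in expected reach.

340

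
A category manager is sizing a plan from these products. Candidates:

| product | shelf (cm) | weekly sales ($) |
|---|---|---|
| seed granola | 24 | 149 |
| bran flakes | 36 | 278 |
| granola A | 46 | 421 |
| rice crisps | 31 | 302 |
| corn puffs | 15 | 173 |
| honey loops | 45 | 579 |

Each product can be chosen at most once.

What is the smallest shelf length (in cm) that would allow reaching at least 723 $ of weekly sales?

Look for the lowest-shelf combination reaching 723.
Taking corn puffs + honey loops gives 752 (≥ 723) for 60 cm.
Any bundle with less than 60 cm falls short of 723.

60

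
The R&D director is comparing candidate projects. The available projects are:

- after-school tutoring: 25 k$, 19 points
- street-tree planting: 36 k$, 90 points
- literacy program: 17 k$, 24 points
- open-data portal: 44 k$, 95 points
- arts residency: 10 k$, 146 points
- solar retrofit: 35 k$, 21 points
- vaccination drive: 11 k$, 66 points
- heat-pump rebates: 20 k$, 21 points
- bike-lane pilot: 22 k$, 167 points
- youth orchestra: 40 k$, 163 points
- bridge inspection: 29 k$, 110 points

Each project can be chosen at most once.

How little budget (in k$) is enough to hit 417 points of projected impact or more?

Minimise k$ subject to total projected impact ≥ 417.
arts residency + bike-lane pilot + bridge inspection: 423 projected impact at 61 k$.
Below 61 k$ the best achievable stays under 417.

61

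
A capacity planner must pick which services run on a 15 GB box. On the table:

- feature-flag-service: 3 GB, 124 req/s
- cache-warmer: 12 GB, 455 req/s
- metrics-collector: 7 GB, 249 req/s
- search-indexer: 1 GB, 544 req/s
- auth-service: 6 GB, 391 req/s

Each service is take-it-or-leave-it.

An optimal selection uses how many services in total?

Optimal total is 1184.
metrics-collector + search-indexer + auth-service hits 1184 at 14 GB.
Every optimal selection uses 3 services.

3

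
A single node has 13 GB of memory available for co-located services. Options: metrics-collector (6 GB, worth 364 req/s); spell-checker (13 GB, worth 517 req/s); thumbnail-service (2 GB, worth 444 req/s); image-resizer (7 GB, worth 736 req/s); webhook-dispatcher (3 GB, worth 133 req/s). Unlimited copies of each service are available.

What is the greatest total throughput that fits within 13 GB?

Density check — thumbnail-service 222.00, image-resizer 105.14, metrics-collector 60.67 are the best per GB.
Taking 6×thumbnail-service: 12 GB used, 2664 in throughput.
Nothing else within 13 GB beats 2664.

2664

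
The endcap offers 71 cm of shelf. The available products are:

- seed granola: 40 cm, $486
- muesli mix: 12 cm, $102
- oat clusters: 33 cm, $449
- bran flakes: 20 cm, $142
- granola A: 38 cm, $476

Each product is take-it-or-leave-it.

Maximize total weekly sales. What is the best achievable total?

Density check — oat clusters 13.61, granola A 12.53, seed granola 12.15, muesli mix 8.50 are the best per cm.
Oat clusters + granola A uses 71 of the 71 cm and totals 925.
Runner-up muesli mix + bran flakes + granola A tops out at 720.

925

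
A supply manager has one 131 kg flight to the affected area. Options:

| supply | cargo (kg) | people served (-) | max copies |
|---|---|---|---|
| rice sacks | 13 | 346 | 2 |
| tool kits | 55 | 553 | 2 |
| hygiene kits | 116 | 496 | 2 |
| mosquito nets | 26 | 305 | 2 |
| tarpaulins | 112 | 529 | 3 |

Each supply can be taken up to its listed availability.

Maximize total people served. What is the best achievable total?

Taking the top-ratio supplies first gives 2×rice sacks + 2×mosquito nets for 1302 (78 kg).
Dropping mosquito nets frees 26 kg; slotting in tool kits (55 kg) lifts the total to 1550 at 107 kg.
The spare 24 kg is too small for any remaining supply, and no exchange beats 1550.

1550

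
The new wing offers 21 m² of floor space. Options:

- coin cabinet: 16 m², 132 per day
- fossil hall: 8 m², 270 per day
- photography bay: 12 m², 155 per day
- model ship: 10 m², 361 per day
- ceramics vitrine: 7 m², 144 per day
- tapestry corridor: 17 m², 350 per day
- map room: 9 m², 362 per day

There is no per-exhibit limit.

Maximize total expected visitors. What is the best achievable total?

724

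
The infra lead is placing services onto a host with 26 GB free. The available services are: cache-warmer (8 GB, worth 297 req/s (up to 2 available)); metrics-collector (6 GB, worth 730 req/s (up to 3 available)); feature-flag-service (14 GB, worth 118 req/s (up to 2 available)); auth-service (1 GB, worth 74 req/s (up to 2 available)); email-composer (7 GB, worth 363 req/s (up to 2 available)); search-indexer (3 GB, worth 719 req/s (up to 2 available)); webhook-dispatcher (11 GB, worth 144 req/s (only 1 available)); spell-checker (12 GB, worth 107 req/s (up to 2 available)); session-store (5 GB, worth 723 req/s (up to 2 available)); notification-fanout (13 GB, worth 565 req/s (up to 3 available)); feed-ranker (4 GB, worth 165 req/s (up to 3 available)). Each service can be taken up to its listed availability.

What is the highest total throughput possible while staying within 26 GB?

3779

Greedy by ratio would take metrics-collector + 2×auth-service + 2×search-indexer + 2×session-store: 24 GB used, total 3762.
The 2 GB tied up in 2×auth-service is better spent on feed-ranker — total rises to 3779 (26 GB).
Every other selection either busts 26 GB or exceeds an availability limit or fails to beat 3779.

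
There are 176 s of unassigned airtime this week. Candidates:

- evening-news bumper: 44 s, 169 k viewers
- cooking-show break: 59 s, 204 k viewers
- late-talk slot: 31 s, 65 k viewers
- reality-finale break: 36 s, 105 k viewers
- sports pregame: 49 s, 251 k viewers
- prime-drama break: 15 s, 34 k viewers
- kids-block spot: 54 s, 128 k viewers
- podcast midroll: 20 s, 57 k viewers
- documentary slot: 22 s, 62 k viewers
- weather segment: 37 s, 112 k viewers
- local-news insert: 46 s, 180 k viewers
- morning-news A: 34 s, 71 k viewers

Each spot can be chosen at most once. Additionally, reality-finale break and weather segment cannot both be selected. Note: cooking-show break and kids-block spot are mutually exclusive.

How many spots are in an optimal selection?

4

Optimal total is 712.
evening-news bumper + sports pregame + weather segment + local-news insert hits 712 at 176 s.
Every optimal selection uses 4 spots.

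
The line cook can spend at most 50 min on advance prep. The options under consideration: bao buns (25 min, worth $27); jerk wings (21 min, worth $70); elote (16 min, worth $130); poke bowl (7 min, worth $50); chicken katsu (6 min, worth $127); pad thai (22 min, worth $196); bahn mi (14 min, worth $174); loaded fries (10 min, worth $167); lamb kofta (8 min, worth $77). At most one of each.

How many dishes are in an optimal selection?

The maximum profit within 50 min is 598.
For example elote + chicken katsu + bahn mi + loaded fries achieves it, using 46 min.
All optima have 4 dishes.

4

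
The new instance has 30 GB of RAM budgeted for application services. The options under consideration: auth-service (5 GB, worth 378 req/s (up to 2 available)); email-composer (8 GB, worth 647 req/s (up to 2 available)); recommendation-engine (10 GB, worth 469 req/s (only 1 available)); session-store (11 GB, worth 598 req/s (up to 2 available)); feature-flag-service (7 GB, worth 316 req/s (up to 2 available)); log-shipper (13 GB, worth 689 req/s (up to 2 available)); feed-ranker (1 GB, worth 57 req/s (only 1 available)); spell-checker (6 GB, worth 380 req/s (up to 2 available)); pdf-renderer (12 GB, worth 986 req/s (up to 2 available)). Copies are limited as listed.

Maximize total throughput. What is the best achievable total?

2407

Taking auth-service + feed-ranker + 2×pdf-renderer: 30 GB used, 2407 in throughput.
Every other selection either busts 30 GB or exceeds an availability limit or fails to beat 2407.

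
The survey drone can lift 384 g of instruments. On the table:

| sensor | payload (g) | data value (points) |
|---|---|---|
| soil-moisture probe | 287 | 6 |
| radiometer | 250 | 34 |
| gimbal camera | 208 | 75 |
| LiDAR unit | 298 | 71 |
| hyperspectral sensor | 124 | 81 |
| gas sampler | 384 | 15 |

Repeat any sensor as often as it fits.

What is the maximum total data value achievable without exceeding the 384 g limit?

The ratio ordering already packs tightly: 3×hyperspectral sensor, 372 g, 243.
The spare 12 g is too small for any remaining sensor, and no exchange beats 243.

243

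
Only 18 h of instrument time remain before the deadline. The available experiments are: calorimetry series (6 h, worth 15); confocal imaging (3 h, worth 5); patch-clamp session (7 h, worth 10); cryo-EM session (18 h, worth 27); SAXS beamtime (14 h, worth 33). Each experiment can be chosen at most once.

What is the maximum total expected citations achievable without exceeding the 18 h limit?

38

Density check — calorimetry series 2.50, SAXS beamtime 2.36, confocal imaging 1.67, cryo-EM session 1.50 are the best per h.
A density-first pass picks calorimetry series + confocal imaging + patch-clamp session — 30 at 16 h.
Dropping calorimetry series and patch-clamp session frees 13 h; slotting in SAXS beamtime (14 h) lifts the total to 38 at 17 h.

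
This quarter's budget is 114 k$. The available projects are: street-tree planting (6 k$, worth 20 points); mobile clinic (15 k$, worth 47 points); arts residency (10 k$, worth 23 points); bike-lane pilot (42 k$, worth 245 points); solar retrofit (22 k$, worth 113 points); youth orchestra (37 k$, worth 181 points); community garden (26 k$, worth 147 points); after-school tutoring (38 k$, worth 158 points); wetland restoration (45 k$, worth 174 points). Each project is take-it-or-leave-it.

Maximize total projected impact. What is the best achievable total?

By projected impact per k$: bike-lane pilot 5.83, community garden 5.65, solar retrofit 5.14, youth orchestra 4.89 lead.
Taking the top-ratio projects first gives street-tree planting + mobile clinic + bike-lane pilot + solar retrofit + community garden for 572 (111 k$).
Dropping mobile clinic and solar retrofit frees 37 k$; slotting in youth orchestra (37 k$) lifts the total to 593 at 111 k$.
Next best is bike-lane pilot + youth orchestra + community garden at 573 (105 k$) — short by 20.

593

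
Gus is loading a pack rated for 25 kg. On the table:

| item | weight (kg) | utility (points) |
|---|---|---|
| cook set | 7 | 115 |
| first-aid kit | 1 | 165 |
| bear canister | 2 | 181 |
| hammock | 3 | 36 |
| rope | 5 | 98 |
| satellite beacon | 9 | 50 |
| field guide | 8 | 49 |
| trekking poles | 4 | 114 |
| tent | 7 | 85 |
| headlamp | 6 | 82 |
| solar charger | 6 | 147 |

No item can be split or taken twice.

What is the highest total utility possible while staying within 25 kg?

820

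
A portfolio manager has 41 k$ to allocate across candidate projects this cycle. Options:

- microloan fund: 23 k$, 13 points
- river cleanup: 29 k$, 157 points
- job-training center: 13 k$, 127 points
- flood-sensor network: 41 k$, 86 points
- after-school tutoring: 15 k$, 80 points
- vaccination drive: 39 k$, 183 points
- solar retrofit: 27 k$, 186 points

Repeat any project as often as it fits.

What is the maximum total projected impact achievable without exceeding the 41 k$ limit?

381

Taking 3×job-training center: 39 k$ used, 381 in projected impact.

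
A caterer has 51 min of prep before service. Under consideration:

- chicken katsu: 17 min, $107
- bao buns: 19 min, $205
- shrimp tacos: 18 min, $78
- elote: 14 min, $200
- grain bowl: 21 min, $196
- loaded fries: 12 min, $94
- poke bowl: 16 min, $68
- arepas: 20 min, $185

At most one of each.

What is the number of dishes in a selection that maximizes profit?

3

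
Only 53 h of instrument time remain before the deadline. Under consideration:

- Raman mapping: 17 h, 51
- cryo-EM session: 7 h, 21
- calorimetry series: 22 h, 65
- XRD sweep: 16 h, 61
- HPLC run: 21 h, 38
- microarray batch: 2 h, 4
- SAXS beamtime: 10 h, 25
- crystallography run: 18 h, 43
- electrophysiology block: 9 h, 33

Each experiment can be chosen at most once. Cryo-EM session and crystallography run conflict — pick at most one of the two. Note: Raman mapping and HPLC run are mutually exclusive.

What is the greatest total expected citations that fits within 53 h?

Best packing: Raman mapping + cryo-EM session + XRD sweep + microarray batch + electrophysiology block — 51 h, 170 total.
The spare 2 h is too small for any remaining experiment, and no feasible exchange beats 170.

170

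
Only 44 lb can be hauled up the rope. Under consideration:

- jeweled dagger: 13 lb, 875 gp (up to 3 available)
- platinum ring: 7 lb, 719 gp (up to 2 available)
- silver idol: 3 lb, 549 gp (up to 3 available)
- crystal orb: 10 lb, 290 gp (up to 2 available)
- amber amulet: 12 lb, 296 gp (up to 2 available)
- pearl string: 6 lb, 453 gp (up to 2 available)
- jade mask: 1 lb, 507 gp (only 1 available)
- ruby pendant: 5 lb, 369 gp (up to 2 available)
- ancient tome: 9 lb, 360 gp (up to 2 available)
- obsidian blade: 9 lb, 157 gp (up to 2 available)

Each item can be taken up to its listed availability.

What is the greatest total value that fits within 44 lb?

Greedy by ratio would take 2×platinum ring + 3×silver idol + 2×pearl string + jade mask + ruby pendant: 41 lb used, total 4867.
Replace pearl string and ruby pendant with jeweled dagger: the trade gains 53 net, giving 4920 at 43 lb.
That's the maximum — no swap from here does better than 4920.

4920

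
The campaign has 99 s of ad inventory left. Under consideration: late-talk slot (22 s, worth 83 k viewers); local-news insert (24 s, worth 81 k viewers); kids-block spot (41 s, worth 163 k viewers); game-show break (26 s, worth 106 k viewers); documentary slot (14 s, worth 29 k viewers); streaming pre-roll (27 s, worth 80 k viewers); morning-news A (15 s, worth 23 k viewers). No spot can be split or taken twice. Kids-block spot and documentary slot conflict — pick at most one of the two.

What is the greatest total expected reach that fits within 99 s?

By expected reach per s: game-show break 4.08, kids-block spot 3.98, late-talk slot 3.77 lead.
The ratio ordering already packs tightly: late-talk slot + kids-block spot + game-show break, 89 s, 352.
Every other selection either busts 99 s or breaks a pairing rule or fails to beat 352.

352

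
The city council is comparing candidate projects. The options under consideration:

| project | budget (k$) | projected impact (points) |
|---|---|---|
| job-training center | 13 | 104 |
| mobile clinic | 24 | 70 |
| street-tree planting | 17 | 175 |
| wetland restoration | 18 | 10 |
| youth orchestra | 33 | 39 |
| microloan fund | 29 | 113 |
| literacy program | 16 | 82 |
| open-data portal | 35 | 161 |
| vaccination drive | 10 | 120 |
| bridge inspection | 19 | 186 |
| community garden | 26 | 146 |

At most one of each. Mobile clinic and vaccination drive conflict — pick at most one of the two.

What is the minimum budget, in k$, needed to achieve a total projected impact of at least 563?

Minimise k$ subject to total projected impact ≥ 563.
Taking job-training center + street-tree planting + vaccination drive + bridge inspection gives 585 (≥ 563) for 59 k$.
Any bundle with less than 59 k$ falls short of 563.

59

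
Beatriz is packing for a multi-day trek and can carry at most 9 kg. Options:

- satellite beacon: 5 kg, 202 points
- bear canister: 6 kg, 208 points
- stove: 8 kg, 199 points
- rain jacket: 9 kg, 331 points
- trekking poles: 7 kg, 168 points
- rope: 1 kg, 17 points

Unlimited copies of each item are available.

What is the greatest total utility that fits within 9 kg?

By utility per kg: satellite beacon 40.40, rain jacket 36.78, bear canister 34.67, stove 24.88 lead.
A density-first pass picks satellite beacon + 4×rope — 270 at 9 kg.
Dropping satellite beacon and 4×rope frees 9 kg; slotting in rain jacket (9 kg) lifts the total to 331 at 9 kg.
No other feasible combination exceeds 331.

331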